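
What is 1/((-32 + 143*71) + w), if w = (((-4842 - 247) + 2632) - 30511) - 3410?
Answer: -1/26257 ≈ -3.8085e-5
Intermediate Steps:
w = -36378 (w = ((-5089 + 2632) - 30511) - 3410 = (-2457 - 30511) - 3410 = -32968 - 3410 = -36378)
1/((-32 + 143*71) + w) = 1/((-32 + 143*71) - 36378) = 1/((-32 + 10153) - 36378) = 1/(10121 - 36378) = 1/(-26257) = -1/26257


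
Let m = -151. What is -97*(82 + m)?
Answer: 6693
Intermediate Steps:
-97*(82 + m) = -97*(82 - 151) = -97*(-69) = 6693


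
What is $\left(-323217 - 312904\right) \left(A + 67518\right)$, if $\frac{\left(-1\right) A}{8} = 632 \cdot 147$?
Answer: $429835865394$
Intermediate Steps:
$A = -743232$ ($A = - 8 \cdot 632 \cdot 147 = \left(-8\right) 92904 = -743232$)
$\left(-323217 - 312904\right) \left(A + 67518\right) = \left(-323217 - 312904\right) \left(-743232 + 67518\right) = \left(-636121\right) \left(-675714\right) = 429835865394$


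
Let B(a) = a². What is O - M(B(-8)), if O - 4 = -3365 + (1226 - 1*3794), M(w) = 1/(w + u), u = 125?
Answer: -1120582/189 ≈ -5929.0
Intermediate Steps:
M(w) = 1/(125 + w) (M(w) = 1/(w + 125) = 1/(125 + w))
O = -5929 (O = 4 + (-3365 + (1226 - 1*3794)) = 4 + (-3365 + (1226 - 3794)) = 4 + (-3365 - 2568) = 4 - 5933 = -5929)
O - M(B(-8)) = -5929 - 1/(125 + (-8)²) = -5929 - 1/(125 + 64) = -5929 - 1/189 = -1120582/189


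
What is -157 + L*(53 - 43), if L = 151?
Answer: 1353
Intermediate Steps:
-157 + L*(53 - 43) = -157 + 151*(53 - 43) = -157 + 151*10 = -157 + 1510 = 1353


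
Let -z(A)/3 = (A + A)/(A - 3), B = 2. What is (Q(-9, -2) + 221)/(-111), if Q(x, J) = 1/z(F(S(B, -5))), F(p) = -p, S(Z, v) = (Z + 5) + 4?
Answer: -7286/3663 ≈ -1.9891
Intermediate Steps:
S(Z, v) = 9 + Z (S(Z, v) = (5 + Z) + 4 = 9 + Z)
z(A) = -6*A/(-3 + A) (z(A) = -3*(A + A)/(A - 3) = -3*2*A/(-3 + A) = -6*A/(-3 + A))
Q(x, J) = -7/33 (Q(x, J) = 1/(-6*(-(9 + 2))/(-3 - (9 + 2))) = 1/(-6*(-1*11)/(-3 - 1*11)) = 1/(-6*(-11)/(-3 - 11)) = 1/(-6*(-11)/(-14)) = 1/(-6*(-11)*(-1/14)) = 1/(-33/7) = -7/33)
(Q(-9, -2) + 221)/(-111) = (-7/33 + 221)/(-111) = (7286/33)*(-1/111) = -7286/3663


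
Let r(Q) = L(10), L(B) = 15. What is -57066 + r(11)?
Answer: -57051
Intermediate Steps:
r(Q) = 15
-57066 + r(11) = -57066 + 15 = -57051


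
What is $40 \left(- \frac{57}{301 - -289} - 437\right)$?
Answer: $- \frac{1031548}{59} \approx -17484.0$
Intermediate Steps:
$40 \left(- \frac{57}{301 - -289} - 437\right) = 40 \left(- \frac{57}{301 + 289} - 437\right) = 40 \left(- \frac{57}{590} - 437\right) = 40 \left(- \frac{257887}{590}\right) = - \frac{1031548}{59}$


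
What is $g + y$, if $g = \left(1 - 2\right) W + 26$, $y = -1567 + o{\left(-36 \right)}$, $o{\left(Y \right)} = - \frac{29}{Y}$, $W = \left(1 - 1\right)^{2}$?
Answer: $- \frac{55447}{36} \approx -1540.2$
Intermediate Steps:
$W = 0$ ($W = 0^{2} = 0$)
$y = - \frac{56383}{36}$ ($y = -1567 - \frac{29}{-36} = -1567 - - \frac{29}{36} = -1567 + \frac{29}{36} = - \frac{56383}{36} \approx -1566.2$)
$g = 26$ ($g = \left(1 - 2\right) 0 + 26 = \left(-1\right) 0 + 26 = 0 + 26 = 26$)
$g + y = 26 - \frac{56383}{36} = - \frac{55447}{36}$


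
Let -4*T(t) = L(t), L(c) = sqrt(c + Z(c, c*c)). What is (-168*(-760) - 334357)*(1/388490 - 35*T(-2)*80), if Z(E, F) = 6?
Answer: -112408727028677/388490 ≈ -2.8935e+8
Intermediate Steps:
L(c) = sqrt(6 + c) (L(c) = sqrt(c + 6) = sqrt(6 + c))
T(t) = -sqrt(6 + t)/4
(-168*(-760) - 334357)*(1/388490 - 35*T(-2)*80) = (-168*(-760) - 334357)*(1/388490 - (-35)*sqrt(6 - 2)/4*80) = (127680 - 334357)*(1/388490 - (-35)*sqrt(4)/4*80) = -206677*(1/388490 - (-35)*2/4*80) = -206677*(1/388490 - 35*(-1/2)*80) = -206677*(1/388490 + (35/2)*80) = -206677*(1/388490 + 1400) = -206677*543886001/388490 = -112408727028677/388490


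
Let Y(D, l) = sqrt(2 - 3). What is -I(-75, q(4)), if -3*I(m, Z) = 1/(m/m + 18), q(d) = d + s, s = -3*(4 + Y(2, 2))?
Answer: 1/57 ≈ 0.017544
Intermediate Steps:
Y(D, l) = I (Y(D, l) = sqrt(-1) = I)
s = -12 - 3*I (s = -3*(4 + I) = -12 - 3*I ≈ -12.0 - 3.0*I)
q(d) = -12 + d - 3*I (q(d) = d + (-12 - 3*I) = -12 + d - 3*I)
I(m, Z) = -1/57 (I(m, Z) = -1/(3*(m/m + 18)) = -1/(3*(1 + 18)) = -1/3/19 = -1/3*1/19 = -1/57)
-I(-75, q(4)) = -1*(-1/57) = 1/57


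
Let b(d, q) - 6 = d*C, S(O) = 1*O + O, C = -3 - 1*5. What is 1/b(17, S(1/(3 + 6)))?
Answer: -1/130 ≈ -0.0076923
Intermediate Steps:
C = -8 (C = -3 - 5 = -8)
S(O) = 2*O (S(O) = O + O = 2*O)
b(d, q) = 6 - 8*d (b(d, q) = 6 + d*(-8) = 6 - 8*d)
1/b(17, S(1/(3 + 6))) = 1/(6 - 8*17) = 1/(6 - 136) = 1/(-130) = -1/130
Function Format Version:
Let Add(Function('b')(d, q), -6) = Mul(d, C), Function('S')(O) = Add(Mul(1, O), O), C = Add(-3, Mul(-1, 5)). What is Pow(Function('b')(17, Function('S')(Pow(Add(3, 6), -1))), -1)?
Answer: Rational(-1, 130) ≈ -0.0076923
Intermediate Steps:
C = -8 (C = Add(-3, -5) = -8)
Function('S')(O) = Mul(2, O) (Function('S')(O) = Add(O, O) = Mul(2, O))
Function('b')(d, q) = Add(6, Mul(-8, d)) (Function('b')(d, q) = Add(6, Mul(d, -8)) = Add(6, Mul(-8, d)))
Pow(Function('b')(17, Function('S')(Pow(Add(3, 6), -1))), -1) = Pow(Add(6, Mul(-8, 17)), -1) = Pow(Add(6, -136), -1) = Pow(-130, -1) = Rational(-1, 130)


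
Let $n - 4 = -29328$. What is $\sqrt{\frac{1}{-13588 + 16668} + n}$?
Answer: $\frac{i \sqrt{69544797630}}{1540} \approx 171.24 i$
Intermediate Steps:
$n = -29324$ ($n = 4 - 29328 = -29324$)
$\sqrt{\frac{1}{-13588 + 16668} + n} = \sqrt{\frac{1}{-13588 + 16668} - 29324} = \sqrt{\frac{1}{3080} - 29324} = \sqrt{- \frac{90317919}{3080}} = \frac{i \sqrt{69544797630}}{1540}$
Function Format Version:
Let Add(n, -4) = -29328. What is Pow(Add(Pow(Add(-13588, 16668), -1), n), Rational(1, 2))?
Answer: Mul(Rational(1, 1540), I, Pow(69544797630, Rational(1, 2))) ≈ Mul(171.24, I)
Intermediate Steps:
n = -29324 (n = Add(4, -29328) = -29324)
Pow(Add(Pow(Add(-13588, 16668), -1), n), Rational(1, 2)) = Pow(Add(Pow(Add(-13588, 16668), -1), -29324), Rational(1, 2)) = Pow(Add(Pow(3080, -1), -29324), Rational(1, 2)) = Pow(Add(Rational(1, 3080), -29324), Rational(1, 2)) = Pow(Rational(-90317919, 3080), Rational(1, 2)) = Mul(Rational(1, 1540), I, Pow(69544797630, Rational(1, 2)))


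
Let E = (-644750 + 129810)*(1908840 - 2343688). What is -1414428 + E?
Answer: 223919214692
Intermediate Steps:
E = 223920629120 (E = -514940*(-434848) = 223920629120)
-1414428 + E = -1414428 + 223920629120 = 223919214692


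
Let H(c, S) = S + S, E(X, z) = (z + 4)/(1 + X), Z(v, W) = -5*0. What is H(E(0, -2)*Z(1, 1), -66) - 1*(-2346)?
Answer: 2214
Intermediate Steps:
Z(v, W) = 0
E(X, z) = (4 + z)/(1 + X)
H(c, S) = 2*S
H(E(0, -2)*Z(1, 1), -66) - 1*(-2346) = 2*(-66) - 1*(-2346) = -132 + 2346 = 2214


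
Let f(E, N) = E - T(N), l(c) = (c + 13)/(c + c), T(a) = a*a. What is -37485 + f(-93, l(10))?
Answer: -15031729/400 ≈ -37579.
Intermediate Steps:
T(a) = a**2
l(c) = (13 + c)/(2*c) (l(c) = (13 + c)/((2*c)) = (13 + c)*(1/(2*c)) = (13 + c)/(2*c))
f(E, N) = E - N**2
-37485 + f(-93, l(10)) = -37485 + (-93 - ((1/2)*(13 + 10)/10)**2) = -37485 + (-93 - ((1/2)*(1/10)*23)**2) = -37485 + (-93 - (23/20)**2) = -37485 + (-93 - 1*529/400) = -37485 + (-93 - 529/400) = -37485 - 37729/400 = -15031729/400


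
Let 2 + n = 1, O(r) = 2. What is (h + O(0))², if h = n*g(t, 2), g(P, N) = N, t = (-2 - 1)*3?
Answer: 0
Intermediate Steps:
t = -9 (t = -3*3 = -9)
n = -1 (n = -2 + 1 = -1)
h = -2 (h = -1*2 = -2)
(h + O(0))² = (-2 + 2)² = 0² = 0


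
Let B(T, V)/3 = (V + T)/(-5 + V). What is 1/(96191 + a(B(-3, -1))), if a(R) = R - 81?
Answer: 1/96112 ≈ 1.0405e-5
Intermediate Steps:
B(T, V) = 3*(T + V)/(-5 + V) (B(T, V) = 3*((V + T)/(-5 + V)) = 3*((T + V)/(-5 + V)) = 3*(T + V)/(-5 + V))
a(R) = -81 + R
1/(96191 + a(B(-3, -1))) = 1/(96191 + (-81 + 3*(-3 - 1)/(-5 - 1))) = 1/(96191 + (-81 + 3*(-4)/(-6))) = 1/(96191 + (-81 + 3*(-⅙)*(-4))) = 1/(96191 + (-81 + 2)) = 1/(96191 - 79) = 1/96112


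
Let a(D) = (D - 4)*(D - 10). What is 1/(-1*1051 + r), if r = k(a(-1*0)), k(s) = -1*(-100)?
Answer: -1/951 ≈ -0.0010515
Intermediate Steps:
a(D) = (-10 + D)*(-4 + D) (a(D) = (-4 + D)*(-10 + D) = (-10 + D)*(-4 + D))
k(s) = 100
r = 100
1/(-1*1051 + r) = 1/(-1*1051 + 100) = 1/(-1051 + 100) = 1/(-951) = -1/951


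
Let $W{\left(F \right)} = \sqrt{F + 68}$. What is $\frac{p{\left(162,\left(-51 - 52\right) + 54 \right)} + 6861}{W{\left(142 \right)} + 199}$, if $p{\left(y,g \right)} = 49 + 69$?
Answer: $\frac{1388821}{39391} - \frac{6979 \sqrt{210}}{39391} \approx 32.69$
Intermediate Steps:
$W{\left(F \right)} = \sqrt{68 + F}$
$p{\left(y,g \right)} = 118$
$\frac{p{\left(162,\left(-51 - 52\right) + 54 \right)} + 6861}{W{\left(142 \right)} + 199} = \frac{118 + 6861}{\sqrt{68 + 142} + 199} = \frac{6979}{\sqrt{210} + 199} = \frac{6979}{199 + \sqrt{210}}$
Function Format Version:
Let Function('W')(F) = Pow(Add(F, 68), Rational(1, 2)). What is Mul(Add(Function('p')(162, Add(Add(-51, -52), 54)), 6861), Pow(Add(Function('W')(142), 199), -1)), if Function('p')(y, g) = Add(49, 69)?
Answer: Add(Rational(1388821, 39391), Mul(Rational(-6979, 39391), Pow(210, Rational(1, 2)))) ≈ 32.690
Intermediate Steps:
Function('W')(F) = Pow(Add(68, F), Rational(1, 2))
Function('p')(y, g) = 118
Mul(Add(Function('p')(162, Add(Add(-51, -52), 54)), 6861), Pow(Add(Function('W')(142), 199), -1)) = Mul(Add(118, 6861), Pow(Add(Pow(Add(68, 142), Rational(1, 2)), 199), -1)) = Mul(6979, Pow(Add(Pow(210, Rational(1, 2)), 199), -1)) = Mul(6979, Pow(Add(199, Pow(210, Rational(1, 2))), -1))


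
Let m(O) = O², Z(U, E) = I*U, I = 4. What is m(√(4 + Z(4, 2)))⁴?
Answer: 160000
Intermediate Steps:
Z(U, E) = 4*U
m(√(4 + Z(4, 2)))⁴ = ((√(4 + 4*4))²)⁴ = ((√(4 + 16))²)⁴ = ((√20)²)⁴ = ((2*√5)²)⁴ = 20⁴ = 160000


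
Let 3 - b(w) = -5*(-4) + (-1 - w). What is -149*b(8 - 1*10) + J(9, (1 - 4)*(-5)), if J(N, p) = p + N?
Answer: 2706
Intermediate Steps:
b(w) = -16 + w (b(w) = 3 - (-5*(-4) + (-1 - w)) = 3 - (20 + (-1 - w)) = 3 - (19 - w) = 3 + (-19 + w) = -16 + w)
J(N, p) = N + p
-149*b(8 - 1*10) + J(9, (1 - 4)*(-5)) = -149*(-16 + (8 - 1*10)) + (9 + (1 - 4)*(-5)) = -149*(-16 + (8 - 10)) + (9 - 3*(-5)) = -149*(-16 - 2) + (9 + 15) = -149*(-18) + 24 = 2682 + 24 = 2706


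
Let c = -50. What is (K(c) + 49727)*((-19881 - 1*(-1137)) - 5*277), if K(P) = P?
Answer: -999948333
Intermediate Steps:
(K(c) + 49727)*((-19881 - 1*(-1137)) - 5*277) = (-50 + 49727)*((-19881 - 1*(-1137)) - 5*277) = 49677*((-19881 + 1137) - 1385) = 49677*(-18744 - 1385) = 49677*(-20129) = -999948333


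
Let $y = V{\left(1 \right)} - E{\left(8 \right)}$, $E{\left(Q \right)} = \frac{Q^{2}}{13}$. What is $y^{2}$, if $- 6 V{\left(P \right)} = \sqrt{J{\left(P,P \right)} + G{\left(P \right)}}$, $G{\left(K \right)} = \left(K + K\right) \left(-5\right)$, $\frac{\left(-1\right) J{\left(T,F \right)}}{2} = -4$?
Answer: $\frac{73559}{3042} + \frac{64 i \sqrt{2}}{39} \approx 24.181 + 2.3208 i$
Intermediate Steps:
$J{\left(T,F \right)} = 8$ ($J{\left(T,F \right)} = \left(-2\right) \left(-4\right) = 8$)
$G{\left(K \right)} = - 10 K$ ($G{\left(K \right)} = 2 K \left(-5\right) = - 10 K$)
$V{\left(P \right)} = - \frac{\sqrt{8 - 10 P}}{6}$
$E{\left(Q \right)} = \frac{Q^{2}}{13}$
$y = - \frac{64}{13} - \frac{i \sqrt{2}}{6}$ ($y = - \frac{\sqrt{8 - 10}}{6} - \frac{8^{2}}{13} = - \frac{\sqrt{8 - 10}}{6} - \frac{1}{13} \cdot 64 = - \frac{\sqrt{-2}}{6} - \frac{64}{13} = - \frac{i \sqrt{2}}{6} - \frac{64}{13} = - \frac{64}{13} - \frac{i \sqrt{2}}{6} \approx -4.9231 - 0.2357 i$)
$y^{2} = \left(- \frac{64}{13} - \frac{i \sqrt{2}}{6}\right)^{2}$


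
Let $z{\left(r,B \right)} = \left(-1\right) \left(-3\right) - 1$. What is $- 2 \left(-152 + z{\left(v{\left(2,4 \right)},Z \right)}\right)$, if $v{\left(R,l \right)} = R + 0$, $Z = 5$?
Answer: $300$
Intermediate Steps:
$v{\left(R,l \right)} = R$
$z{\left(r,B \right)} = 2$ ($z{\left(r,B \right)} = 3 - 1 = 2$)
$- 2 \left(-152 + z{\left(v{\left(2,4 \right)},Z \right)}\right) = - 2 \left(-152 + 2\right) = \left(-2\right) \left(-150\right) = 300$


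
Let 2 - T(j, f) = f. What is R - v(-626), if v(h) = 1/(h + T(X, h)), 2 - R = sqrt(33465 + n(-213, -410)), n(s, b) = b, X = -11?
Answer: 3/2 - sqrt(33055) ≈ -180.31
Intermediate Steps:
T(j, f) = 2 - f
R = 2 - sqrt(33055) (R = 2 - sqrt(33465 - 410) = 2 - sqrt(33055) ≈ -179.81)
v(h) = 1/2 (v(h) = 1/(h + (2 - h)) = 1/2)
R - v(-626) = (2 - sqrt(33055)) - 1*1/2 = (2 - sqrt(33055)) - 1/2 = 3/2 - sqrt(33055)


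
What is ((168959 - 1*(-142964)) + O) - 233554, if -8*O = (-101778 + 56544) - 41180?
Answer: 356683/4 ≈ 89171.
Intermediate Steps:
O = 43207/4 (O = -((-101778 + 56544) - 41180)/8 = -(-45234 - 41180)/8 = -⅛*(-86414) = 43207/4 ≈ 10802.)
((168959 - 1*(-142964)) + O) - 233554 = ((168959 - 1*(-142964)) + 43207/4) - 233554 = ((168959 + 142964) + 43207/4) - 233554 = (311923 + 43207/4) - 233554 = 1290899/4 - 233554 = 356683/4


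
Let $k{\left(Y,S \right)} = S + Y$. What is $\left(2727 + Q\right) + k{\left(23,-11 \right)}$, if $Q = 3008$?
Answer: $5747$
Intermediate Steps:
$\left(2727 + Q\right) + k{\left(23,-11 \right)} = \left(2727 + 3008\right) + \left(-11 + 23\right) = 5735 + 12 = 5747$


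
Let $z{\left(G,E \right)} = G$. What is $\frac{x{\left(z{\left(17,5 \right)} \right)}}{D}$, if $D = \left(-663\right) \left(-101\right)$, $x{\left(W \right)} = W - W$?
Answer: $0$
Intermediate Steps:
$x{\left(W \right)} = 0$
$D = 66963$
$\frac{x{\left(z{\left(17,5 \right)} \right)}}{D} = \frac{0}{66963} = 0 \cdot \frac{1}{66963} = 0$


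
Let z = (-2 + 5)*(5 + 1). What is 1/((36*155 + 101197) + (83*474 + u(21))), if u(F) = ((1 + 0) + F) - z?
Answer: 1/146123 ≈ 6.8435e-6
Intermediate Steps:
z = 18 (z = 3*6 = 18)
u(F) = -17 + F (u(F) = ((1 + 0) + F) - 1*18 = (1 + F) - 18 = -17 + F)
1/((36*155 + 101197) + (83*474 + u(21))) = 1/((36*155 + 101197) + (83*474 + (-17 + 21))) = 1/((5580 + 101197) + (39342 + 4)) = 1/(106777 + 39346) = 1/146123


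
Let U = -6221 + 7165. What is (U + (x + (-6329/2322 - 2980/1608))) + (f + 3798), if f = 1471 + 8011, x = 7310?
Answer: 1674709079/77787 ≈ 21529.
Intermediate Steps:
f = 9482
U = 944
(U + (x + (-6329/2322 - 2980/1608))) + (f + 3798) = (944 + (7310 + (-6329/2322 - 2980/1608))) + (9482 + 3798) = (944 + (7310 + (-6329*1/2322 - 2980*1/1608))) + 13280 = (944 + (7310 + (-6329/2322 - 745/402))) + 13280 = (944 + (7310 - 356179/77787)) + 13280 = (944 + 568266791/77787) + 13280 = 641697719/77787 + 13280 = 1674709079/77787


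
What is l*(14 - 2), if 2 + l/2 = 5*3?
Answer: 312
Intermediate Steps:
l = 26 (l = -4 + 2*(5*3) = -4 + 2*15 = -4 + 30 = 26)
l*(14 - 2) = 26*(14 - 2) = 26*12 = 312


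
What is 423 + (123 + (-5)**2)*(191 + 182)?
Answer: 55627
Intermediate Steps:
423 + (123 + (-5)**2)*(191 + 182) = 423 + (123 + 25)*373 = 423 + 148*373 = 423 + 55204 = 55627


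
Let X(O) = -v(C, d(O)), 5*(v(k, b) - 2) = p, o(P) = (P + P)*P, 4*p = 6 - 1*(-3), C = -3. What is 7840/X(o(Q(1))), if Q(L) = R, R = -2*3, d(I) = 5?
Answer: -3200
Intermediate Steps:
R = -6
Q(L) = -6
p = 9/4 (p = (6 - 1*(-3))/4 = (6 + 3)/4 = (1/4)*9 = 9/4 ≈ 2.2500)
o(P) = 2*P**2 (o(P) = (2*P)*P = 2*P**2)
v(k, b) = 49/20 (v(k, b) = 2 + (1/5)*(9/4) = 2 + 9/20 = 49/20)
X(O) = -49/20 (X(O) = -1*49/20 = -49/20)
7840/X(o(Q(1))) = 7840/(-49/20) = 7840*(-20/49) = -3200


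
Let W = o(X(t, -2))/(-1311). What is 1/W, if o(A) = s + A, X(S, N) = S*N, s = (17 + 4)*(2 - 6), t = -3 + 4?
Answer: 1311/86 ≈ 15.244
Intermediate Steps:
t = 1
s = -84 (s = 21*(-4) = -84)
X(S, N) = N*S
o(A) = -84 + A
W = 86/1311 (W = (-84 - 2*1)/(-1311) = (-84 - 2)*(-1/1311) = -86*(-1/1311) = 86/1311 ≈ 0.065599)
1/W = 1/(86/1311) = 1311/86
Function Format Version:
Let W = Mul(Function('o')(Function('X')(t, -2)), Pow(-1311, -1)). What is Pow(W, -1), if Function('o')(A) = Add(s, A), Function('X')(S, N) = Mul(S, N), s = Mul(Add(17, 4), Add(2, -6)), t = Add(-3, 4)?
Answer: Rational(1311, 86) ≈ 15.244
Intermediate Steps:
t = 1
s = -84 (s = Mul(21, -4) = -84)
Function('X')(S, N) = Mul(N, S)
Function('o')(A) = Add(-84, A)
W = Rational(86, 1311) (W = Mul(Add(-84, Mul(-2, 1)), Pow(-1311, -1)) = Mul(Add(-84, -2), Rational(-1, 1311)) = Mul(-86, Rational(-1, 1311)) = Rational(86, 1311) ≈ 0.065599)
Pow(W, -1) = Pow(Rational(86, 1311), -1) = Rational(1311, 86)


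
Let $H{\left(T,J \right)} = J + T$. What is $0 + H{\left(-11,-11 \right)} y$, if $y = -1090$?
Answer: $23980$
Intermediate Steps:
$0 + H{\left(-11,-11 \right)} y = 0 + \left(-11 - 11\right) \left(-1090\right) = 0 - -23980 = 0 + 23980 = 23980$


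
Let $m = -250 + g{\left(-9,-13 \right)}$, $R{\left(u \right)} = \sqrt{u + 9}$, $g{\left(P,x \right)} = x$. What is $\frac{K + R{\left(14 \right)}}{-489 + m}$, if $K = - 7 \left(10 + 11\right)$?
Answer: $\frac{147}{752} - \frac{\sqrt{23}}{752} \approx 0.1891$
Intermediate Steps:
$R{\left(u \right)} = \sqrt{9 + u}$
$K = -147$ ($K = \left(-7\right) 21 = -147$)
$m = -263$ ($m = -250 - 13 = -263$)
$\frac{K + R{\left(14 \right)}}{-489 + m} = \frac{-147 + \sqrt{9 + 14}}{-489 - 263} = \frac{-147 + \sqrt{23}}{-752} = \left(-147 + \sqrt{23}\right) \left(- \frac{1}{752}\right) = \frac{147}{752} - \frac{\sqrt{23}}{752}$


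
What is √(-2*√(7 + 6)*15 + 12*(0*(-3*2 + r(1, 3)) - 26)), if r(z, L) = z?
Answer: √(-312 - 30*√13) ≈ 20.498*I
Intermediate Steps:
√(-2*√(7 + 6)*15 + 12*(0*(-3*2 + r(1, 3)) - 26)) = √(-2*√(7 + 6)*15 + 12*(0*(-3*2 + 1) - 26)) = √(-2*√13*15 + 12*(0*(-6 + 1) - 26)) = √(-30*√13 + 12*(0*(-5) - 26)) = √(-30*√13 + 12*(0 - 26)) = √(-30*√13 + 12*(-26)) = √(-30*√13 - 312) = √(-312 - 30*√13)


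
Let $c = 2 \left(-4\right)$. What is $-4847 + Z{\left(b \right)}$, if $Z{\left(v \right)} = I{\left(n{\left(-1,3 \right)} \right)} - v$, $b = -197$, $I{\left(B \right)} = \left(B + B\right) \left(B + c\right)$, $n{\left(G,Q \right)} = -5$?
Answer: $-4520$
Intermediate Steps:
$c = -8$
$I{\left(B \right)} = 2 B \left(-8 + B\right)$ ($I{\left(B \right)} = \left(B + B\right) \left(B - 8\right) = 2 B \left(-8 + B\right)$)
$Z{\left(v \right)} = 130 - v$ ($Z{\left(v \right)} = 2 \left(-5\right) \left(-8 - 5\right) - v = 2 \left(-5\right) \left(-13\right) - v = 130 - v$)
$-4847 + Z{\left(b \right)} = -4847 + \left(130 - -197\right) = -4847 + \left(130 + 197\right) = -4847 + 327 = -4520$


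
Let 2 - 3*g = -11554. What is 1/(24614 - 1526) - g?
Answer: -88934975/23088 ≈ -3852.0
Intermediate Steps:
g = 3852 (g = 2/3 - 1/3*(-11554) = 2/3 + 11554/3 = 3852)
1/(24614 - 1526) - g = 1/(24614 - 1526) - 1*3852 = 1/23088 - 3852 = -88934975/23088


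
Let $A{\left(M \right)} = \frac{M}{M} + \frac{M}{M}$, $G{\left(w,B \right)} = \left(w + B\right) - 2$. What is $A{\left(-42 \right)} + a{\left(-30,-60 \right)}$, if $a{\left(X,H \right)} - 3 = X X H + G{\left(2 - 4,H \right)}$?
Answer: $-54059$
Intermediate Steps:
$G{\left(w,B \right)} = -2 + B + w$ ($G{\left(w,B \right)} = \left(B + w\right) - 2 = -2 + B + w$)
$a{\left(X,H \right)} = -1 + H + H X^{2}$ ($a{\left(X,H \right)} = 3 + \left(X X H + \left(-2 + H + \left(2 - 4\right)\right)\right) = 3 - \left(4 - H - X^{2} H\right) = 3 + \left(H X^{2} + \left(-4 + H\right)\right) = 3 + \left(-4 + H + H X^{2}\right) = -1 + H + H X^{2}$)
$A{\left(M \right)} = 2$ ($A{\left(M \right)} = 1 + 1 = 2$)
$A{\left(-42 \right)} + a{\left(-30,-60 \right)} = 2 - \left(61 + 54000\right) = 2 - 54061 = -54059$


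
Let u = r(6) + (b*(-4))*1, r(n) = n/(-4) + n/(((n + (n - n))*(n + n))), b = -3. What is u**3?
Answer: 2048383/1728 ≈ 1185.4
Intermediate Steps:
r(n) = 1/(2*n) - n/4 (r(n) = n*(-1/4) + n/(((n + 0)*(2*n))) = -n/4 + n/((n*(2*n))) = -n/4 + n/((2*n**2)) = -n/4 + n*(1/(2*n**2)) = -n/4 + 1/(2*n) = 1/(2*n) - n/4)
u = 127/12 (u = (1/4)*(2 - 1*6**2)/6 - 3*(-4)*1 = (1/4)*(1/6)*(2 - 1*36) + 12*1 = (1/4)*(1/6)*(2 - 36) + 12 = (1/4)*(1/6)*(-34) + 12 = -17/12 + 12 = 127/12 ≈ 10.583)
u**3 = (127/12)**3 = 2048383/1728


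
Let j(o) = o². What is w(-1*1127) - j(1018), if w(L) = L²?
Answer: 233805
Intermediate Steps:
w(-1*1127) - j(1018) = (-1*1127)² - 1*1018² = (-1127)² - 1*1036324 = 1270129 - 1036324 = 233805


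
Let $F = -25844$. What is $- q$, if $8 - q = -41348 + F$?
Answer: $-67200$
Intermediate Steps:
$q = 67200$ ($q = 8 - \left(-41348 - 25844\right) = 8 - -67192 = 8 + 67192 = 67200$)
$- q = \left(-1\right) 67200 = -67200$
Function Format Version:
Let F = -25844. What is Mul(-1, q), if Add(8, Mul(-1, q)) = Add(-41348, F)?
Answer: -67200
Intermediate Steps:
q = 67200 (q = Add(8, Mul(-1, Add(-41348, -25844))) = Add(8, Mul(-1, -67192)) = Add(8, 67192) = 67200)
Mul(-1, q) = Mul(-1, 67200) = -67200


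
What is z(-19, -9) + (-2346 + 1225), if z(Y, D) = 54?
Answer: -1067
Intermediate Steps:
z(-19, -9) + (-2346 + 1225) = 54 + (-2346 + 1225) = 54 - 1121 = -1067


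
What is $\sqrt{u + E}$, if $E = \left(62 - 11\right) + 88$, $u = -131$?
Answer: $2 \sqrt{2} \approx 2.8284$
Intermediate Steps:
$E = 139$ ($E = 51 + 88 = 139$)
$\sqrt{u + E} = \sqrt{-131 + 139} = \sqrt{8} = 2 \sqrt{2}$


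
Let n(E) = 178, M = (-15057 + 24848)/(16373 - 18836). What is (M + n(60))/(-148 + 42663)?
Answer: 428623/104714445 ≈ 0.0040933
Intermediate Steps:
M = -9791/2463 (M = 9791/(-2463) = 9791*(-1/2463) = -9791/2463 ≈ -3.9752)
(M + n(60))/(-148 + 42663) = (-9791/2463 + 178)/(-148 + 42663) = (428623/2463)/42515 = (428623/2463)*(1/42515) = 428623/104714445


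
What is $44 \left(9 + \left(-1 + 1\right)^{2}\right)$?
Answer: $396$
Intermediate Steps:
$44 \left(9 + \left(-1 + 1\right)^{2}\right) = 44 \left(9 + 0^{2}\right) = 44 \left(9 + 0\right) = 44 \cdot 9 = 396$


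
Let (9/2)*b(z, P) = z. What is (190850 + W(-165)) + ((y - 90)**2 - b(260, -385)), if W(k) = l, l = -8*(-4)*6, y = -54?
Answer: 1905482/9 ≈ 2.1172e+5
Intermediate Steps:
b(z, P) = 2*z/9
l = 192 (l = 32*6 = 192)
W(k) = 192
(190850 + W(-165)) + ((y - 90)**2 - b(260, -385)) = (190850 + 192) + ((-54 - 90)**2 - 2*260/9) = 191042 + ((-144)**2 - 1*520/9) = 191042 + (20736 - 520/9) = 191042 + 186104/9 = 1905482/9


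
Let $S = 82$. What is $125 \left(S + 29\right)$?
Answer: $13875$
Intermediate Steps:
$125 \left(S + 29\right) = 125 \left(82 + 29\right) = 125 \cdot 111 = 13875$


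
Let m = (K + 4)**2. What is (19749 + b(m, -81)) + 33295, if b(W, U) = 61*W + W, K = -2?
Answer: 53292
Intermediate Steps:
m = 4 (m = (-2 + 4)**2 = 2**2 = 4)
b(W, U) = 62*W
(19749 + b(m, -81)) + 33295 = (19749 + 62*4) + 33295 = (19749 + 248) + 33295 = 19997 + 33295 = 53292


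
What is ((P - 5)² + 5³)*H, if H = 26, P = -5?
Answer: 5850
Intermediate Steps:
((P - 5)² + 5³)*H = ((-5 - 5)² + 5³)*26 = ((-10)² + 125)*26 = (100 + 125)*26 = 225*26 = 5850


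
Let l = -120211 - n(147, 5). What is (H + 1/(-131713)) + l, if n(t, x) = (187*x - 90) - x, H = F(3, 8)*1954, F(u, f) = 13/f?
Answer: -62103074643/526852 ≈ -1.1788e+5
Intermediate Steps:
H = 12701/4 (H = (13/8)*1954 = 12701/4 ≈ 3175.3)
n(t, x) = -90 + 186*x (n(t, x) = (-90 + 187*x) - x = -90 + 186*x)
l = -121051 (l = -120211 - (-90 + 186*5) = -120211 - (-90 + 930) = -120211 - 1*840 = -120211 - 840 = -121051)
(H + 1/(-131713)) + l = (12701/4 + 1/(-131713)) - 121051 = (12701/4 - 1/131713) - 121051 = 1672886809/526852 - 121051 = -62103074643/526852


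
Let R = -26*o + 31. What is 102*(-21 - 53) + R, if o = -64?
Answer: -5853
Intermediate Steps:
R = 1695 (R = -26*(-64) + 31 = 1664 + 31 = 1695)
102*(-21 - 53) + R = 102*(-21 - 53) + 1695 = 102*(-74) + 1695 = -7548 + 1695 = -5853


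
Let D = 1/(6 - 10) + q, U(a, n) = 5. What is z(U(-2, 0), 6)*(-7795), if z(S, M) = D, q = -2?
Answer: 70155/4 ≈ 17539.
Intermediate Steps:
D = -9/4 (D = 1/(6 - 10) - 2 = 1/(-4) - 2 = -1/4 - 2 = -9/4 ≈ -2.2500)
z(S, M) = -9/4
z(U(-2, 0), 6)*(-7795) = -9/4*(-7795) = 70155/4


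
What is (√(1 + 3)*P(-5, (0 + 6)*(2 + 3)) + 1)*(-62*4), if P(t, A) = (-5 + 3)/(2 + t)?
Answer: -1736/3 ≈ -578.67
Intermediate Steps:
P(t, A) = -2/(2 + t)
(√(1 + 3)*P(-5, (0 + 6)*(2 + 3)) + 1)*(-62*4) = (√(1 + 3)*(-2/(2 - 5)) + 1)*(-62*4) = (√4*(-2/(-3)) + 1)*(-248) = (2*(-2*(-⅓)) + 1)*(-248) = (2*(⅔) + 1)*(-248) = (4/3 + 1)*(-248) = (7/3)*(-248) = -1736/3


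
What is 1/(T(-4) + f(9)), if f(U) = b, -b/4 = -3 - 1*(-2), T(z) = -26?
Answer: -1/22 ≈ -0.045455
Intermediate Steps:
b = 4 (b = -4*(-3 - 1*(-2)) = -4*(-3 + 2) = -4*(-1) = 4)
f(U) = 4
1/(T(-4) + f(9)) = 1/(-26 + 4) = 1/(-22) = -1/22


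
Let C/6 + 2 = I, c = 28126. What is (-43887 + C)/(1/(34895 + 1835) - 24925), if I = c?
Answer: -1528665870/305165083 ≈ -5.0093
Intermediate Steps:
I = 28126
C = 168744 (C = -12 + 6*28126 = -12 + 168756 = 168744)
(-43887 + C)/(1/(34895 + 1835) - 24925) = (-43887 + 168744)/(1/(34895 + 1835) - 24925) = 124857/(1/36730 - 24925) = 124857/(-915495249/36730) = 124857*(-36730/915495249) = -1528665870/305165083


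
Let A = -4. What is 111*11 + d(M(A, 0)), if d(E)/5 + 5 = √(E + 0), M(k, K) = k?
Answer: 1196 + 10*I ≈ 1196.0 + 10.0*I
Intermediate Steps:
d(E) = -25 + 5*√E (d(E) = -25 + 5*√(E + 0) = -25 + 5*√E)
111*11 + d(M(A, 0)) = 111*11 + (-25 + 5*√(-4)) = 1221 + (-25 + 5*(2*I)) = 1221 + (-25 + 10*I) = 1196 + 10*I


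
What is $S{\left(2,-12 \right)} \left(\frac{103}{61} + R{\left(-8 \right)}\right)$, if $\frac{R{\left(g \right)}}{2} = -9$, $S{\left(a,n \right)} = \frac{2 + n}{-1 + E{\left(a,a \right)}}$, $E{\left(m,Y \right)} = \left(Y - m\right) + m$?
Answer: $\frac{9950}{61} \approx 163.11$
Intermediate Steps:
$E{\left(m,Y \right)} = Y$
$S{\left(a,n \right)} = \frac{2 + n}{-1 + a}$
$R{\left(g \right)} = -18$ ($R{\left(g \right)} = 2 \left(-9\right) = -18$)
$S{\left(2,-12 \right)} \left(\frac{103}{61} + R{\left(-8 \right)}\right) = \frac{2 - 12}{-1 + 2} \left(\frac{103}{61} - 18\right) = 1^{-1} \left(-10\right) \left(103 \cdot \frac{1}{61} - 18\right) = 1 \left(-10\right) \left(\frac{103}{61} - 18\right) = \left(-10\right) \left(- \frac{995}{61}\right) = \frac{9950}{61}$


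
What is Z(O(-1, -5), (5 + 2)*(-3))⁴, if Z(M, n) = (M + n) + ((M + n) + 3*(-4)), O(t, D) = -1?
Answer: 9834496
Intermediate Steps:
Z(M, n) = -12 + 2*M + 2*n (Z(M, n) = (M + n) + ((M + n) - 12) = (M + n) + (-12 + M + n) = -12 + 2*M + 2*n)
Z(O(-1, -5), (5 + 2)*(-3))⁴ = (-12 + 2*(-1) + 2*((5 + 2)*(-3)))⁴ = (-12 - 2 + 2*(7*(-3)))⁴ = (-12 - 2 + 2*(-21))⁴ = (-12 - 2 - 42)⁴ = (-56)⁴ = 9834496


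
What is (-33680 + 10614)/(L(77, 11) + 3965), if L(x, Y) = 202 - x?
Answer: -11533/2045 ≈ -5.6396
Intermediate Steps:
(-33680 + 10614)/(L(77, 11) + 3965) = (-33680 + 10614)/((202 - 1*77) + 3965) = -23066/((202 - 77) + 3965) = -23066/(125 + 3965) = -23066/4090 = -23066*1/4090 = -11533/2045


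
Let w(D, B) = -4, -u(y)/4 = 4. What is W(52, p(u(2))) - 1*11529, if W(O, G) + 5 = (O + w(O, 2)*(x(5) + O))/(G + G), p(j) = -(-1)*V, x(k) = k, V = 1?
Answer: -11622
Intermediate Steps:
u(y) = -16 (u(y) = -4*4 = -16)
p(j) = 1 (p(j) = -(-1) = -1*(-1) = 1)
W(O, G) = -5 + (-20 - 3*O)/(2*G) (W(O, G) = -5 + (O - 4*(5 + O))/(G + G) = -5 + (O + (-20 - 4*O))/((2*G)) = -5 + (-20 - 3*O)*(1/(2*G)) = -5 + (-20 - 3*O)/(2*G))
W(52, p(u(2))) - 1*11529 = (½)*(-20 - 10*1 - 3*52)/1 - 1*11529 = (½)*1*(-20 - 10 - 156) - 11529 = (½)*1*(-186) - 11529 = -93 - 11529 = -11622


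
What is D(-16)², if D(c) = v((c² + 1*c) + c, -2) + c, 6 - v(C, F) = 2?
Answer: 144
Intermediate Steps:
v(C, F) = 4 (v(C, F) = 6 - 1*2 = 6 - 2 = 4)
D(c) = 4 + c
D(-16)² = (4 - 16)² = (-12)² = 144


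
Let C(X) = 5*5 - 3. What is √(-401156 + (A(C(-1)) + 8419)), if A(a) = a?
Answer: 3*I*√43635 ≈ 626.67*I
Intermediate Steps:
C(X) = 22 (C(X) = 25 - 3 = 22)
√(-401156 + (A(C(-1)) + 8419)) = √(-401156 + (22 + 8419)) = √(-401156 + 8441) = √(-392715) = 3*I*√43635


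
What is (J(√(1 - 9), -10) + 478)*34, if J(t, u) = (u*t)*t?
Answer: 18972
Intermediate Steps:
J(t, u) = u*t² (J(t, u) = (t*u)*t = u*t²)
(J(√(1 - 9), -10) + 478)*34 = (-10*(√(1 - 9))² + 478)*34 = (-10*(√(-8))² + 478)*34 = (-10*(2*I*√2)² + 478)*34 = (-10*(-8) + 478)*34 = (80 + 478)*34 = 558*34 = 18972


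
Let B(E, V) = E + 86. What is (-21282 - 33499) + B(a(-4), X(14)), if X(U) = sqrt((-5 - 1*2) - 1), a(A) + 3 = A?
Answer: -54702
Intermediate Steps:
a(A) = -3 + A
X(U) = 2*I*sqrt(2) (X(U) = sqrt((-5 - 2) - 1) = sqrt(-7 - 1) = sqrt(-8) = 2*I*sqrt(2))
B(E, V) = 86 + E
(-21282 - 33499) + B(a(-4), X(14)) = (-21282 - 33499) + (86 + (-3 - 4)) = -54781 + (86 - 7) = -54781 + 79 = -54702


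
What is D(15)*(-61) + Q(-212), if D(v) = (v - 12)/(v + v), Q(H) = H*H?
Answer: 449379/10 ≈ 44938.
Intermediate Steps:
Q(H) = H²
D(v) = (-12 + v)/(2*v) (D(v) = (-12 + v)/((2*v)) = (-12 + v)*(1/(2*v)) = (-12 + v)/(2*v))
D(15)*(-61) + Q(-212) = ((½)*(-12 + 15)/15)*(-61) + (-212)² = ((½)*(1/15)*3)*(-61) + 44944 = (⅒)*(-61) + 44944 = -61/10 + 44944 = 449379/10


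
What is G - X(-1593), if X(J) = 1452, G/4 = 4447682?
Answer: 17789276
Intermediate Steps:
G = 17790728 (G = 4*4447682 = 17790728)
G - X(-1593) = 17790728 - 1*1452 = 17790728 - 1452 = 17789276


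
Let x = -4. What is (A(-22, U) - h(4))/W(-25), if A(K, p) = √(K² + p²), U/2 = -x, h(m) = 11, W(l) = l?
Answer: 11/25 - 2*√137/25 ≈ -0.49638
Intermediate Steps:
U = 8 (U = 2*(-1*(-4)) = 2*4 = 8)
(A(-22, U) - h(4))/W(-25) = (√((-22)² + 8²) - 1*11)/(-25) = (√(484 + 64) - 11)*(-1/25) = (√548 - 11)*(-1/25) = (2*√137 - 11)*(-1/25) = (-11 + 2*√137)*(-1/25) = 11/25 - 2*√137/25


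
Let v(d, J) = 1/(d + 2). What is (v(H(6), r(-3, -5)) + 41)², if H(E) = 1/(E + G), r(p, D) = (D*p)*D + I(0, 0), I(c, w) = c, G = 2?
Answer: 497025/289 ≈ 1719.8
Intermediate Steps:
r(p, D) = p*D² (r(p, D) = (D*p)*D + 0 = p*D² + 0 = p*D²)
H(E) = 1/(2 + E) (H(E) = 1/(E + 2) = 1/(2 + E))
v(d, J) = 1/(2 + d)
(v(H(6), r(-3, -5)) + 41)² = (1/(2 + 1/(2 + 6)) + 41)² = (1/(2 + 1/8) + 41)² = (1/(2 + ⅛) + 41)² = (1/(17/8) + 41)² = (8/17 + 41)² = (705/17)² = 497025/289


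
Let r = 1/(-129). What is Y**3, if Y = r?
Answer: -1/2146689 ≈ -4.6583e-7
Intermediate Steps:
r = -1/129 ≈ -0.0077519
Y = -1/129 ≈ -0.0077519
Y**3 = (-1/129)**3 = -1/2146689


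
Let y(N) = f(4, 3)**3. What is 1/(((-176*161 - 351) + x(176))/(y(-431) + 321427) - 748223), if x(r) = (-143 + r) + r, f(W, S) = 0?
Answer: -321427/240499102699 ≈ -1.3365e-6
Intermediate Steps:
x(r) = -143 + 2*r
y(N) = 0 (y(N) = 0**3 = 0)
1/(((-176*161 - 351) + x(176))/(y(-431) + 321427) - 748223) = 1/(((-176*161 - 351) + (-143 + 2*176))/(0 + 321427) - 748223) = 1/(((-28336 - 351) + (-143 + 352))/321427 - 748223) = 1/((-28687 + 209)*(1/321427) - 748223) = 1/(-28478*1/321427 - 748223) = 1/(-28478/321427 - 748223) = 1/(-240499102699/321427) = -321427/240499102699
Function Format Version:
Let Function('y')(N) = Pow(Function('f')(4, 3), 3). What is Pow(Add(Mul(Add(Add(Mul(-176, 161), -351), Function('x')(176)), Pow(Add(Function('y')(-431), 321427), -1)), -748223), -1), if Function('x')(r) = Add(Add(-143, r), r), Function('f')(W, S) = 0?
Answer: Rational(-321427, 240499102699) ≈ -1.3365e-6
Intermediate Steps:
Function('x')(r) = Add(-143, Mul(2, r))
Function('y')(N) = 0 (Function('y')(N) = Pow(0, 3) = 0)
Pow(Add(Mul(Add(Add(Mul(-176, 161), -351), Function('x')(176)), Pow(Add(Function('y')(-431), 321427), -1)), -748223), -1) = Pow(Add(Mul(Add(Add(Mul(-176, 161), -351), Add(-143, Mul(2, 176))), Pow(Add(0, 321427), -1)), -748223), -1) = Pow(Add(Mul(Add(Add(-28336, -351), Add(-143, 352)), Pow(321427, -1)), -748223), -1) = Pow(Add(Mul(Add(-28687, 209), Rational(1, 321427)), -748223), -1) = Pow(Add(Mul(-28478, Rational(1, 321427)), -748223), -1) = Pow(Add(Rational(-28478, 321427), -748223), -1) = Pow(Rational(-240499102699, 321427), -1) = Rational(-321427, 240499102699)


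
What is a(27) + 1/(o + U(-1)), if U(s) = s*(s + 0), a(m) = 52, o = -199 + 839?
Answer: 33333/641 ≈ 52.002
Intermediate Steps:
o = 640
U(s) = s² (U(s) = s*s = s²)
a(27) + 1/(o + U(-1)) = 52 + 1/(640 + (-1)²) = 52 + 1/(640 + 1) = 52 + 1/641 = 33333/641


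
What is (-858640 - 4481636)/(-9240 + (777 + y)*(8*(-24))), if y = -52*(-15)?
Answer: 445023/25682 ≈ 17.328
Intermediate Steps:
y = 780
(-858640 - 4481636)/(-9240 + (777 + y)*(8*(-24))) = (-858640 - 4481636)/(-9240 + (777 + 780)*(8*(-24))) = -5340276/(-9240 + 1557*(-192)) = -5340276/(-9240 - 298944) = -5340276/(-308184) = -5340276*(-1/308184) = 445023/25682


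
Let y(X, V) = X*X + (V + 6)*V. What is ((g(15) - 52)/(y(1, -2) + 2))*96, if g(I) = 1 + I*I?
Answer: -16704/5 ≈ -3340.8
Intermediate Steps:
g(I) = 1 + I**2
y(X, V) = X**2 + V*(6 + V) (y(X, V) = X**2 + (6 + V)*V = X**2 + V*(6 + V))
((g(15) - 52)/(y(1, -2) + 2))*96 = (((1 + 15**2) - 52)/(((-2)**2 + 1**2 + 6*(-2)) + 2))*96 = (((1 + 225) - 52)/((4 + 1 - 12) + 2))*96 = ((226 - 52)/(-7 + 2))*96 = (174/(-5))*96 = (174*(-1/5))*96 = -174/5*96 = -16704/5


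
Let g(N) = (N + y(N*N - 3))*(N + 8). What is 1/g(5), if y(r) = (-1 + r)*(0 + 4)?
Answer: 1/1157 ≈ 0.00086430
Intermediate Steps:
y(r) = -4 + 4*r (y(r) = (-1 + r)*4 = -4 + 4*r)
g(N) = (8 + N)*(-16 + N + 4*N²) (g(N) = (N + (-4 + 4*(N*N - 3)))*(N + 8) = (N + (-4 + 4*(N² - 3)))*(8 + N) = (N + (-4 + 4*(-3 + N²)))*(8 + N) = (N + (-4 + (-12 + 4*N²)))*(8 + N) = (N + (-16 + 4*N²))*(8 + N) = (-16 + N + 4*N²)*(8 + N) = (8 + N)*(-16 + N + 4*N²))
1/g(5) = 1/(-128 - 8*5 + 4*5³ + 33*5²) = 1/(-128 - 40 + 4*125 + 33*25) = 1/(-128 - 40 + 500 + 825) = 1/1157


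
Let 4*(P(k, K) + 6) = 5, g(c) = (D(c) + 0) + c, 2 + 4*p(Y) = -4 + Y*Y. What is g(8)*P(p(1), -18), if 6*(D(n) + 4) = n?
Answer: -76/3 ≈ -25.333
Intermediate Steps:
p(Y) = -3/2 + Y**2/4 (p(Y) = -1/2 + (-4 + Y*Y)/4 = -1/2 + (-4 + Y**2)/4 = -1/2 + (-1 + Y**2/4) = -3/2 + Y**2/4)
D(n) = -4 + n/6
g(c) = -4 + 7*c/6 (g(c) = ((-4 + c/6) + 0) + c = (-4 + c/6) + c = -4 + 7*c/6)
P(k, K) = -19/4 (P(k, K) = -6 + (1/4)*5 = -6 + 5/4 = -19/4)
g(8)*P(p(1), -18) = (-4 + (7/6)*8)*(-19/4) = (-4 + 28/3)*(-19/4) = (16/3)*(-19/4) = -76/3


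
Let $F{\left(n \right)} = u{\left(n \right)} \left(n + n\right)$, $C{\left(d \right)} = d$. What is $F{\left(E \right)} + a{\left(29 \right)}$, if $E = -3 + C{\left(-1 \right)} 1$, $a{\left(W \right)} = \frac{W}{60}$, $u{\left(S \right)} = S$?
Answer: $\frac{1949}{60} \approx 32.483$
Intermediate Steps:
$a{\left(W \right)} = \frac{W}{60}$ ($a{\left(W \right)} = W \frac{1}{60} = \frac{W}{60}$)
$E = -4$ ($E = -3 - 1 = -4$)
$F{\left(n \right)} = 2 n^{2}$ ($F{\left(n \right)} = n \left(n + n\right) = n 2 n = 2 n^{2}$)
$F{\left(E \right)} + a{\left(29 \right)} = 2 \left(-4\right)^{2} + \frac{1}{60} \cdot 29 = 2 \cdot 16 + \frac{29}{60} = 32 + \frac{29}{60} = \frac{1949}{60}$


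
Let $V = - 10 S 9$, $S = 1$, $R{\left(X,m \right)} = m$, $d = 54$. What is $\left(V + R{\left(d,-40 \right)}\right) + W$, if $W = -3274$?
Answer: $-3404$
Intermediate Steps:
$V = -90$ ($V = \left(-10\right) 1 \cdot 9 = \left(-10\right) 9 = -90$)
$\left(V + R{\left(d,-40 \right)}\right) + W = \left(-90 - 40\right) - 3274 = -130 - 3274 = -3404$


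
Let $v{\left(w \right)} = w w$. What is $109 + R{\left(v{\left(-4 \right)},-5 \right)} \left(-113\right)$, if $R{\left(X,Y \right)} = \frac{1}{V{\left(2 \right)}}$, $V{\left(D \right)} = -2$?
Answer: $\frac{331}{2} \approx 165.5$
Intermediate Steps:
$v{\left(w \right)} = w^{2}$
$R{\left(X,Y \right)} = - \frac{1}{2}$ ($R{\left(X,Y \right)} = \frac{1}{-2} = - \frac{1}{2}$)
$109 + R{\left(v{\left(-4 \right)},-5 \right)} \left(-113\right) = 109 - - \frac{113}{2} = 109 + \frac{113}{2} = \frac{331}{2}$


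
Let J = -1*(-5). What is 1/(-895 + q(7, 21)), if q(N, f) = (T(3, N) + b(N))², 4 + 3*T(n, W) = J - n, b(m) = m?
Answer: -9/7694 ≈ -0.0011697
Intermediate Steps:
J = 5
T(n, W) = ⅓ - n/3 (T(n, W) = -4/3 + (5 - n)/3 = -4/3 + (5/3 - n/3) = ⅓ - n/3)
q(N, f) = (-⅔ + N)² (q(N, f) = ((⅓ - ⅓*3) + N)² = ((⅓ - 1) + N)² = (-⅔ + N)²)
1/(-895 + q(7, 21)) = 1/(-895 + (-2 + 3*7)²/9) = 1/(-895 + (-2 + 21)²/9) = 1/(-895 + (⅑)*19²) = 1/(-895 + (⅑)*361) = 1/(-895 + 361/9) = 1/(-7694/9) = -9/7694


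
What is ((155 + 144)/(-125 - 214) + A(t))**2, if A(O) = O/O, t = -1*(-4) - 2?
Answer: 1600/114921 ≈ 0.013923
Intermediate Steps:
t = 2 (t = 4 - 2 = 2)
A(O) = 1
((155 + 144)/(-125 - 214) + A(t))**2 = ((155 + 144)/(-125 - 214) + 1)**2 = (299/(-339) + 1)**2 = (299*(-1/339) + 1)**2 = (-299/339 + 1)**2 = (40/339)**2 = 1600/114921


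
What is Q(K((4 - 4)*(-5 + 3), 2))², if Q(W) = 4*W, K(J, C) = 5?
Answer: 400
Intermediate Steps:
Q(K((4 - 4)*(-5 + 3), 2))² = (4*5)² = 20² = 400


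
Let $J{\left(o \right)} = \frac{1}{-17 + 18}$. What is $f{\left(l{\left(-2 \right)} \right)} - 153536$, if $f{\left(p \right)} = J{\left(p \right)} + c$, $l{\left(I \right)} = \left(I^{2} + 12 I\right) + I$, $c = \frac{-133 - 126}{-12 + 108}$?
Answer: $- \frac{14739619}{96} \approx -1.5354 \cdot 10^{5}$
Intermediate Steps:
$c = - \frac{259}{96} \approx -2.6979$
$l{\left(I \right)} = I^{2} + 13 I$
$J{\left(o \right)} = 1$ ($J{\left(o \right)} = 1^{-1} = 1$)
$f{\left(p \right)} = - \frac{163}{96}$ ($f{\left(p \right)} = 1 - \frac{259}{96} = - \frac{163}{96}$)
$f{\left(l{\left(-2 \right)} \right)} - 153536 = - \frac{163}{96} - 153536 = - \frac{14739619}{96}$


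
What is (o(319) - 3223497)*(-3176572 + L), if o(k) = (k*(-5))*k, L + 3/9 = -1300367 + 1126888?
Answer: 37510209874508/3 ≈ 1.2503e+13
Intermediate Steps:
L = -520438/3 (L = -⅓ + (-1300367 + 1126888) = -⅓ - 173479 = -520438/3 ≈ -1.7348e+5)
o(k) = -5*k² (o(k) = (-5*k)*k = -5*k²)
(o(319) - 3223497)*(-3176572 + L) = (-5*319² - 3223497)*(-3176572 - 520438/3) = (-5*101761 - 3223497)*(-10050154/3) = (-508805 - 3223497)*(-10050154/3) = -3732302*(-10050154/3) = 37510209874508/3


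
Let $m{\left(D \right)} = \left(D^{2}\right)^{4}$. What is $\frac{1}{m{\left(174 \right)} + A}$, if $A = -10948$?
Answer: $\frac{1}{840221879151892028} \approx 1.1902 \cdot 10^{-18}$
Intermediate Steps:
$m{\left(D \right)} = D^{8}$
$\frac{1}{m{\left(174 \right)} + A} = \frac{1}{174^{8} - 10948} = \frac{1}{840221879151902976 - 10948} = \frac{1}{840221879151892028}$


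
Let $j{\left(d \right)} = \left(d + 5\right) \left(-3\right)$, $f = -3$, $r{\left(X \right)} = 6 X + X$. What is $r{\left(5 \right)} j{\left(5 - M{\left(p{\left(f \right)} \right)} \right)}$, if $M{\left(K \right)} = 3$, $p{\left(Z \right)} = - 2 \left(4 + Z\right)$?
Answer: $-735$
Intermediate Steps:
$r{\left(X \right)} = 7 X$
$p{\left(Z \right)} = -8 - 2 Z$
$j{\left(d \right)} = -15 - 3 d$ ($j{\left(d \right)} = \left(5 + d\right) \left(-3\right) = -15 - 3 d$)
$r{\left(5 \right)} j{\left(5 - M{\left(p{\left(f \right)} \right)} \right)} = 7 \cdot 5 \left(-15 - 3 \left(5 - 3\right)\right) = 35 \left(-15 - 3 \left(5 - 3\right)\right) = 35 \left(-15 - 6\right) = 35 \left(-21\right) = -735$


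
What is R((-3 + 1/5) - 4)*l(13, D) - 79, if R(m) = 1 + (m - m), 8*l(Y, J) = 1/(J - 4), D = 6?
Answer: -1263/16 ≈ -78.938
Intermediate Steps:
l(Y, J) = 1/(8*(-4 + J)) (l(Y, J) = 1/(8*(J - 4)) = 1/(8*(-4 + J)))
R(m) = 1 (R(m) = 1 + 0 = 1)
R((-3 + 1/5) - 4)*l(13, D) - 79 = 1*(1/(8*(-4 + 6))) - 79 = 1*((1/8)/2) - 79 = 1*((1/8)*(1/2)) - 79 = 1*(1/16) - 79 = 1/16 - 79 = -1263/16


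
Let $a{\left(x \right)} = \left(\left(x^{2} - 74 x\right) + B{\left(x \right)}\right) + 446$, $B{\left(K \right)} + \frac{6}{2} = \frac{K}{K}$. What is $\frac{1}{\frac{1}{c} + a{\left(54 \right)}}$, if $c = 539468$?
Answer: $- \frac{539468}{343101647} \approx -0.0015723$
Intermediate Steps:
$B{\left(K \right)} = -2$ ($B{\left(K \right)} = -3 + \frac{K}{K} = -3 + 1 = -2$)
$a{\left(x \right)} = 444 + x^{2} - 74 x$ ($a{\left(x \right)} = \left(\left(x^{2} - 74 x\right) - 2\right) + 446 = \left(-2 + x^{2} - 74 x\right) + 446 = 444 + x^{2} - 74 x$)
$\frac{1}{\frac{1}{c} + a{\left(54 \right)}} = \frac{1}{\frac{1}{539468} + \left(444 + 54^{2} - 3996\right)} = \frac{1}{\frac{1}{539468} + \left(444 + 2916 - 3996\right)} = \frac{1}{\frac{1}{539468} - 636} = \frac{1}{- \frac{343101647}{539468}} = - \frac{539468}{343101647}$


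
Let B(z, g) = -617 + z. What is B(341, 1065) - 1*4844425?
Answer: -4844701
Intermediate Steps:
B(341, 1065) - 1*4844425 = (-617 + 341) - 1*4844425 = -276 - 4844425 = -4844701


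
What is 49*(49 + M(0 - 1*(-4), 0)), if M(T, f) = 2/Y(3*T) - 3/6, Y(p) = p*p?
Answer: 171157/72 ≈ 2377.2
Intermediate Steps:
Y(p) = p²
M(T, f) = -½ + 2/(9*T²) (M(T, f) = 2/((3*T)²) - 3/6 = 2/((9*T²)) - 3*⅙ = 2*(1/(9*T²)) - ½ = 2/(9*T²) - ½ = -½ + 2/(9*T²))
49*(49 + M(0 - 1*(-4), 0)) = 49*(49 + (-½ + 2/(9*(0 - 1*(-4))²))) = 49*(49 + (-½ + 2/(9*(0 + 4)²))) = 49*(49 + (-½ + (2/9)/4²)) = 49*(49 + (-½ + (2/9)*(1/16))) = 49*(49 + (-½ + 1/72)) = 49*(49 - 35/72) = 49*(3493/72) = 171157/72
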